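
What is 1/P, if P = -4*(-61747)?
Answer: 1/246988 ≈ 4.0488e-6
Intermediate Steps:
P = 246988
1/P = 1/246988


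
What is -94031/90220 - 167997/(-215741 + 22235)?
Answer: -506478891/2909685220 ≈ -0.17407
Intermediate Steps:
-94031/90220 - 167997/(-215741 + 22235) = -94031*1/90220 - 167997/(-193506) = -94031/90220 - 167997*(-1/193506) = -94031/90220 + 55999/64502 = -506478891/2909685220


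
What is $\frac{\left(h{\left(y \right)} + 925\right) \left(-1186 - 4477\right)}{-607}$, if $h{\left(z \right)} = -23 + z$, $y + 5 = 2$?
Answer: $\frac{5091037}{607} \approx 8387.2$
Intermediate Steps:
$y = -3$ ($y = -5 + 2 = -3$)
$\frac{\left(h{\left(y \right)} + 925\right) \left(-1186 - 4477\right)}{-607} = \frac{\left(\left(-23 - 3\right) + 925\right) \left(-1186 - 4477\right)}{-607} = \left(-26 + 925\right) \left(-5663\right) \left(- \frac{1}{607}\right) = 899 \left(-5663\right) \left(- \frac{1}{607}\right) = \left(-5091037\right) \left(- \frac{1}{607}\right) = \frac{5091037}{607}$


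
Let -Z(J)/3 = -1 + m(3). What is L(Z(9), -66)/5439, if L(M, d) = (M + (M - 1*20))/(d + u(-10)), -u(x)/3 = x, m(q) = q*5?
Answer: 26/48951 ≈ 0.00053114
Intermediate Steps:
m(q) = 5*q
u(x) = -3*x
Z(J) = -42 (Z(J) = -3*(-1 + 5*3) = -3*(-1 + 15) = -3*14 = -42)
L(M, d) = (-20 + 2*M)/(30 + d) (L(M, d) = (M + (M - 1*20))/(d - 3*(-10)) = (M + (M - 20))/(d + 30) = (M + (-20 + M))/(30 + d) = (-20 + 2*M)/(30 + d))
L(Z(9), -66)/5439 = (2*(-10 - 42)/(30 - 66))/5439 = (2*(-52)/(-36))*(1/5439) = (2*(-1/36)*(-52))*(1/5439) = (26/9)*(1/5439) = 26/48951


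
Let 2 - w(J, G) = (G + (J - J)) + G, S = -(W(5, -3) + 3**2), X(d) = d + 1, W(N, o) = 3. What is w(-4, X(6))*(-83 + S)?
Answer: 1140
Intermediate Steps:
X(d) = 1 + d
S = -12 (S = -(3 + 3**2) = -(3 + 9) = -1*12 = -12)
w(J, G) = 2 - 2*G (w(J, G) = 2 - ((G + (J - J)) + G) = 2 - ((G + 0) + G) = 2 - (G + G) = 2 - 2*G)
w(-4, X(6))*(-83 + S) = (2 - 2*(1 + 6))*(-83 - 12) = (2 - 2*7)*(-95) = (2 - 14)*(-95) = -12*(-95) = 1140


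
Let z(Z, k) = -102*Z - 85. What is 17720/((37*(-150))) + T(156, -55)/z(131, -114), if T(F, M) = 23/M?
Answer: -262106371/82093935 ≈ -3.1928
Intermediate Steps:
z(Z, k) = -85 - 102*Z
17720/((37*(-150))) + T(156, -55)/z(131, -114) = 17720/((37*(-150))) + (23/(-55))/(-85 - 102*131) = 17720/(-5550) + (23*(-1/55))/(-85 - 13362) = 17720*(-1/5550) - 23/55/(-13447) = -1772/555 - 23/55*(-1/13447) = -1772/555 + 23/739585 = -262106371/82093935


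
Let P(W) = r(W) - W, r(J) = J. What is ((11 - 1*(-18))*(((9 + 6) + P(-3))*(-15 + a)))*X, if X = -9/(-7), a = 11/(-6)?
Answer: -131805/14 ≈ -9414.6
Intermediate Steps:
a = -11/6 (a = 11*(-⅙) = -11/6 ≈ -1.8333)
X = 9/7 (X = -9*(-⅐) = 9/7 ≈ 1.2857)
P(W) = 0 (P(W) = W - W = 0)
((11 - 1*(-18))*(((9 + 6) + P(-3))*(-15 + a)))*X = ((11 - 1*(-18))*(((9 + 6) + 0)*(-15 - 11/6)))*(9/7) = ((11 + 18)*((15 + 0)*(-101/6)))*(9/7) = (29*(15*(-101/6)))*(9/7) = (29*(-505/2))*(9/7) = -14645/2*9/7 = -131805/14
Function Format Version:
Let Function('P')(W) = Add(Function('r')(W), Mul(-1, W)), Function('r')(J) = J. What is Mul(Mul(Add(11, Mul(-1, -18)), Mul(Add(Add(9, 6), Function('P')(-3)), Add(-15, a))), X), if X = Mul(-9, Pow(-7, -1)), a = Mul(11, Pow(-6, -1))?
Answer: Rational(-131805, 14) ≈ -9414.6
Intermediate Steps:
a = Rational(-11, 6) (a = Mul(11, Rational(-1, 6)) = Rational(-11, 6) ≈ -1.8333)
X = Rational(9, 7) (X = Mul(-9, Rational(-1, 7)) = Rational(9, 7) ≈ 1.2857)
Function('P')(W) = 0 (Function('P')(W) = Add(W, Mul(-1, W)) = 0)
Mul(Mul(Add(11, Mul(-1, -18)), Mul(Add(Add(9, 6), Function('P')(-3)), Add(-15, a))), X) = Mul(Mul(Add(11, Mul(-1, -18)), Mul(Add(Add(9, 6), 0), Add(-15, Rational(-11, 6)))), Rational(9, 7)) = Mul(Mul(Add(11, 18), Mul(Add(15, 0), Rational(-101, 6))), Rational(9, 7)) = Mul(Mul(29, Mul(15, Rational(-101, 6))), Rational(9, 7)) = Mul(Mul(29, Rational(-505, 2)), Rational(9, 7)) = Mul(Rational(-14645, 2), Rational(9, 7)) = Rational(-131805, 14)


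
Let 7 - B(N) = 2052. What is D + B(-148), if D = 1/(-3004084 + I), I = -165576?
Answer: -6481954701/3169660 ≈ -2045.0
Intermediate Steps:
B(N) = -2045 (B(N) = 7 - 1*2052 = 7 - 2052 = -2045)
D = -1/3169660 (D = 1/(-3004084 - 165576) = 1/(-3169660) = -1/3169660 ≈ -3.1549e-7)
D + B(-148) = -1/3169660 - 2045 = -6481954701/3169660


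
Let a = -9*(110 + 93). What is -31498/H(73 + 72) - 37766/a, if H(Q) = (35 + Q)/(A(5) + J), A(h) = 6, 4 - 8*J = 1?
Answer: -160028117/146160 ≈ -1094.9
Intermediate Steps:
J = 3/8 (J = ½ - ⅛*1 = ½ - ⅛ = 3/8 ≈ 0.37500)
H(Q) = 280/51 + 8*Q/51 (H(Q) = (35 + Q)/(6 + 3/8) = (35 + Q)/(51/8) = (35 + Q)*(8/51) = 280/51 + 8*Q/51)
a = -1827 (a = -9*203 = -1827)
-31498/H(73 + 72) - 37766/a = -31498/(280/51 + 8*(73 + 72)/51) - 37766/(-1827) = -31498/(280/51 + (8/51)*145) - 37766*(-1/1827) = -31498/(280/51 + 1160/51) + 37766/1827 = -31498/480/17 + 37766/1827 = -31498*17/480 + 37766/1827 = -267733/240 + 37766/1827 = -160028117/146160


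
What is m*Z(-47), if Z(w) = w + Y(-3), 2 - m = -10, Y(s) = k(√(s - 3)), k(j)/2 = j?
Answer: -564 + 24*I*√6 ≈ -564.0 + 58.788*I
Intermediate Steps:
k(j) = 2*j
Y(s) = 2*√(-3 + s) (Y(s) = 2*√(s - 3) = 2*√(-3 + s))
m = 12 (m = 2 - 1*(-10) = 2 + 10 = 12)
Z(w) = w + 2*I*√6 (Z(w) = w + 2*√(-3 - 3) = w + 2*√(-6) = w + 2*(I*√6) = w + 2*I*√6)
m*Z(-47) = 12*(-47 + 2*I*√6) = -564 + 24*I*√6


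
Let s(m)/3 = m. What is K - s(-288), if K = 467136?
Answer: 468000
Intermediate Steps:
s(m) = 3*m
K - s(-288) = 467136 - 3*(-288) = 467136 - 1*(-864) = 467136 + 864 = 468000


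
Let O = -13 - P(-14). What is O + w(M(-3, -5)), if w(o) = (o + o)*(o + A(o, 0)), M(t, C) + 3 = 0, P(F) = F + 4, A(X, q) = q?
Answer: 15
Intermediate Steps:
P(F) = 4 + F
M(t, C) = -3 (M(t, C) = -3 + 0 = -3)
w(o) = 2*o**2 (w(o) = (o + o)*(o + 0) = (2*o)*o = 2*o**2)
O = -3 (O = -13 - (4 - 14) = -13 - 1*(-10) = -13 + 10 = -3)
O + w(M(-3, -5)) = -3 + 2*(-3)**2 = -3 + 2*9 = -3 + 18 = 15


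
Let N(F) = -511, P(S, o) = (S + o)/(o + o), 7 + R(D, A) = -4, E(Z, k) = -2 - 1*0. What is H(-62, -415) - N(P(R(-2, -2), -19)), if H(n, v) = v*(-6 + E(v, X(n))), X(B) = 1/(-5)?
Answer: 3831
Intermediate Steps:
X(B) = -⅕
E(Z, k) = -2 (E(Z, k) = -2 + 0 = -2)
R(D, A) = -11 (R(D, A) = -7 - 4 = -11)
P(S, o) = (S + o)/(2*o) (P(S, o) = (S + o)/((2*o)) = (S + o)*(1/(2*o)) = (S + o)/(2*o))
H(n, v) = -8*v (H(n, v) = v*(-6 - 2) = v*(-8) = -8*v)
H(-62, -415) - N(P(R(-2, -2), -19)) = -8*(-415) - 1*(-511) = 3320 + 511 = 3831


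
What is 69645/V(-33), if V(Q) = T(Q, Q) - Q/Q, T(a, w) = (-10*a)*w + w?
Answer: -69645/10924 ≈ -6.3754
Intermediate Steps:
T(a, w) = w - 10*a*w (T(a, w) = -10*a*w + w = w - 10*a*w)
V(Q) = -1 + Q*(1 - 10*Q) (V(Q) = Q*(1 - 10*Q) - Q/Q = Q*(1 - 10*Q) - 1*1 = Q*(1 - 10*Q) - 1 = -1 + Q*(1 - 10*Q))
69645/V(-33) = 69645/(-1 - 33 - 10*(-33)**2) = 69645/(-1 - 33 - 10*1089) = 69645/(-1 - 33 - 10890) = 69645/(-10924) = 69645*(-1/10924) = -69645/10924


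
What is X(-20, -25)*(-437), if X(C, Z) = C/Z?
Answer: -1748/5 ≈ -349.60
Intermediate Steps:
X(-20, -25)*(-437) = -20/(-25)*(-437) = -20*(-1/25)*(-437) = (⅘)*(-437) = -1748/5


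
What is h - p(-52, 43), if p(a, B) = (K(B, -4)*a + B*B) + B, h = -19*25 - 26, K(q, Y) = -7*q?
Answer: -18045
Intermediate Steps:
h = -501 (h = -475 - 26 = -501)
p(a, B) = B + B² - 7*B*a (p(a, B) = ((-7*B)*a + B*B) + B = (-7*B*a + B²) + B = (B² - 7*B*a) + B = B + B² - 7*B*a)
h - p(-52, 43) = -501 - 43*(1 + 43 - 7*(-52)) = -501 - 43*(1 + 43 + 364) = -501 - 43*408 = -501 - 1*17544 = -501 - 17544 = -18045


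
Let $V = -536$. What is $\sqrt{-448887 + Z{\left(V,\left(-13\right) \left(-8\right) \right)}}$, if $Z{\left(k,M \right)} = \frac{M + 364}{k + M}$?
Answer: $\frac{i \sqrt{16159971}}{6} \approx 669.99 i$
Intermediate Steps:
$Z{\left(k,M \right)} = \frac{364 + M}{M + k}$
$\sqrt{-448887 + Z{\left(V,\left(-13\right) \left(-8\right) \right)}} = \sqrt{-448887 + \frac{364 - -104}{\left(-13\right) \left(-8\right) - 536}} = \sqrt{-448887 + \frac{364 + 104}{104 - 536}} = \sqrt{-448887 + \frac{1}{-432} \cdot 468} = \sqrt{-448887 - \frac{13}{12}} = \sqrt{- \frac{5386657}{12}} = \frac{i \sqrt{16159971}}{6}$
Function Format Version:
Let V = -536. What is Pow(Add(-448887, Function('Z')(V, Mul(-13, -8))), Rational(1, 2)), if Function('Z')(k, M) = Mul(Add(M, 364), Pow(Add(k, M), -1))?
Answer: Mul(Rational(1, 6), I, Pow(16159971, Rational(1, 2))) ≈ Mul(669.99, I)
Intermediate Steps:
Function('Z')(k, M) = Mul(Pow(Add(M, k), -1), Add(364, M)) (Function('Z')(k, M) = Mul(Add(364, M), Pow(Add(M, k), -1)) = Mul(Pow(Add(M, k), -1), Add(364, M)))
Pow(Add(-448887, Function('Z')(V, Mul(-13, -8))), Rational(1, 2)) = Pow(Add(-448887, Mul(Pow(Add(Mul(-13, -8), -536), -1), Add(364, Mul(-13, -8)))), Rational(1, 2)) = Pow(Add(-448887, Mul(Pow(Add(104, -536), -1), Add(364, 104))), Rational(1, 2)) = Pow(Add(-448887, Mul(Pow(-432, -1), 468)), Rational(1, 2)) = Pow(Add(-448887, Mul(Rational(-1, 432), 468)), Rational(1, 2)) = Pow(Add(-448887, Rational(-13, 12)), Rational(1, 2)) = Pow(Rational(-5386657, 12), Rational(1, 2)) = Mul(Rational(1, 6), I, Pow(16159971, Rational(1, 2)))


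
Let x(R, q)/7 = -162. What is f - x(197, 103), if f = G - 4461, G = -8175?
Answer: -11502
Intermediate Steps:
x(R, q) = -1134 (x(R, q) = 7*(-162) = -1134)
f = -12636 (f = -8175 - 4461 = -12636)
f - x(197, 103) = -12636 - 1*(-1134) = -12636 + 1134 = -11502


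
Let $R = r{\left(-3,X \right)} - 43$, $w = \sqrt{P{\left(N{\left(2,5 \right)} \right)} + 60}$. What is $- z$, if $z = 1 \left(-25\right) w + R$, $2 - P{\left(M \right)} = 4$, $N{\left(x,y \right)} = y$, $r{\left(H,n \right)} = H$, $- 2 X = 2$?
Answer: $46 + 25 \sqrt{58} \approx 236.39$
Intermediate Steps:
$X = -1$ ($X = \left(- \frac{1}{2}\right) 2 = -1$)
$P{\left(M \right)} = -2$ ($P{\left(M \right)} = 2 - 4 = -2$)
$w = \sqrt{58}$ ($w = \sqrt{-2 + 60} = \sqrt{58} \approx 7.6158$)
$R = -46$ ($R = -3 - 43 = -46$)
$z = -46 - 25 \sqrt{58}$ ($z = 1 \left(-25\right) \sqrt{58} - 46 = - 25 \sqrt{58} - 46 = -46 - 25 \sqrt{58} \approx -236.39$)
$- z = - (-46 - 25 \sqrt{58}) = 46 + 25 \sqrt{58}$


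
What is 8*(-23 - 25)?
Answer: -384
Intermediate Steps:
8*(-23 - 25) = 8*(-48) = -384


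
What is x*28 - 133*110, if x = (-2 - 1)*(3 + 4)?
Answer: -15218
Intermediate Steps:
x = -21 (x = -3*7 = -21)
x*28 - 133*110 = -21*28 - 133*110 = -588 - 14630 = -15218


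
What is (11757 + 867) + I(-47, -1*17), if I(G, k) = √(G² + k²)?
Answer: 12624 + √2498 ≈ 12674.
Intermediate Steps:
(11757 + 867) + I(-47, -1*17) = (11757 + 867) + √((-47)² + (-1*17)²) = 12624 + √(2209 + (-17)²) = 12624 + √(2209 + 289) = 12624 + √2498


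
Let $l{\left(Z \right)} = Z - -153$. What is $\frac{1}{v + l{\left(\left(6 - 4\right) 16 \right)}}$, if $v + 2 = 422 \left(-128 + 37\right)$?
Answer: $- \frac{1}{38219} \approx -2.6165 \cdot 10^{-5}$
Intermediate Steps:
$l{\left(Z \right)} = 153 + Z$ ($l{\left(Z \right)} = Z + \left(-30 + 183\right) = Z + 153 = 153 + Z$)
$v = -38404$ ($v = -2 + 422 \left(-128 + 37\right) = -2 + 422 \left(-91\right) = -2 - 38402 = -38404$)
$\frac{1}{v + l{\left(\left(6 - 4\right) 16 \right)}} = \frac{1}{-38404 + \left(153 + \left(6 - 4\right) 16\right)} = \frac{1}{-38404 + \left(153 + 2 \cdot 16\right)} = \frac{1}{-38404 + \left(153 + 32\right)} = \frac{1}{-38404 + 185} = \frac{1}{-38219} = - \frac{1}{38219}$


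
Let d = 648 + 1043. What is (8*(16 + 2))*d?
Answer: 243504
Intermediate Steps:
d = 1691
(8*(16 + 2))*d = (8*(16 + 2))*1691 = (8*18)*1691 = 144*1691 = 243504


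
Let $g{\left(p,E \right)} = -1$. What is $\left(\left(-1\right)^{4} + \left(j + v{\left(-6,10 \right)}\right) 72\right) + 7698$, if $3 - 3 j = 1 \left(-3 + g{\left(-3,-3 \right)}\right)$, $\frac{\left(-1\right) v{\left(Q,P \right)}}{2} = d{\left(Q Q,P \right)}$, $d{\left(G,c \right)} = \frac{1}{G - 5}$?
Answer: $\frac{243733}{31} \approx 7862.4$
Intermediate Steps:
$d{\left(G,c \right)} = \frac{1}{-5 + G}$
$v{\left(Q,P \right)} = - \frac{2}{-5 + Q^{2}}$ ($v{\left(Q,P \right)} = - \frac{2}{-5 + Q Q} = - \frac{2}{-5 + Q^{2}}$)
$j = \frac{7}{3}$ ($j = 1 - \frac{1 \left(-3 - 1\right)}{3} = 1 - \frac{1 \left(-4\right)}{3} = 1 - - \frac{4}{3} = 1 + \frac{4}{3} = \frac{7}{3} \approx 2.3333$)
$\left(\left(-1\right)^{4} + \left(j + v{\left(-6,10 \right)}\right) 72\right) + 7698 = \left(\left(-1\right)^{4} + \left(\frac{7}{3} - \frac{2}{-5 + \left(-6\right)^{2}}\right) 72\right) + 7698 = \left(1 + \left(\frac{7}{3} - \frac{2}{-5 + 36}\right) 72\right) + 7698 = \left(1 + \left(\frac{7}{3} - \frac{2}{31}\right) 72\right) + 7698 = \left(1 + \frac{211}{93} \cdot 72\right) + 7698 = \left(1 + \frac{5064}{31}\right) + 7698 = \frac{5095}{31} + 7698 = \frac{243733}{31}$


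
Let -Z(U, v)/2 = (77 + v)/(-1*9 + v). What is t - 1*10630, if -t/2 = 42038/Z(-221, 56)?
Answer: 561996/133 ≈ 4225.5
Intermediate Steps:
Z(U, v) = -2*(77 + v)/(-9 + v) (Z(U, v) = -2*(77 + v)/(-1*9 + v) = -2*(77 + v)/(-9 + v))
t = 1975786/133 (t = -84076/(2*(-77 - 1*56)/(-9 + 56)) = -84076/(2*(-77 - 56)/47) = -84076/(2*(1/47)*(-133)) = -84076/(-266/47) = -84076*(-47)/266 = -2*(-987893/133) = 1975786/133 ≈ 14856.)
t - 1*10630 = 1975786/133 - 1*10630 = 1975786/133 - 10630 = 561996/133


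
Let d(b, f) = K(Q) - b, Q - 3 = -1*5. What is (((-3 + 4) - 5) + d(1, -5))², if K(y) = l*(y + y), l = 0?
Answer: 25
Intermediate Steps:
Q = -2 (Q = 3 - 1*5 = 3 - 5 = -2)
K(y) = 0 (K(y) = 0*(y + y) = 0*(2*y) = 0)
d(b, f) = -b (d(b, f) = 0 - b = -b)
(((-3 + 4) - 5) + d(1, -5))² = (((-3 + 4) - 5) - 1*1)² = ((1 - 5) - 1)² = (-4 - 1)² = (-5)² = 25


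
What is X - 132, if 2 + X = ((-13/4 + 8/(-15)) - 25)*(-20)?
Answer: 1325/3 ≈ 441.67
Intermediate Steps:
X = 1721/3 (X = -2 + ((-13/4 + 8/(-15)) - 25)*(-20) = -2 + ((-13*1/4 + 8*(-1/15)) - 25)*(-20) = -2 + ((-13/4 - 8/15) - 25)*(-20) = -2 + (-227/60 - 25)*(-20) = -2 - 1727/60*(-20) = -2 + 1727/3 = 1721/3 ≈ 573.67)
X - 132 = 1721/3 - 132 = 1325/3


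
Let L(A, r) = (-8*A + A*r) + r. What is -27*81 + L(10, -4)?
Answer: -2311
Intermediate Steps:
L(A, r) = r - 8*A + A*r
-27*81 + L(10, -4) = -27*81 + (-4 - 8*10 + 10*(-4)) = -2187 + (-4 - 80 - 40) = -2187 - 124 = -2311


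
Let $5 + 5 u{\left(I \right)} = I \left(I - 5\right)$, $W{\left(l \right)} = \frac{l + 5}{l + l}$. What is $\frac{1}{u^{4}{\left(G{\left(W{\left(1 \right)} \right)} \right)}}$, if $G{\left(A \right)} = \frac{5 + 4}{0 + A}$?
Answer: $\frac{625}{14641} \approx 0.042688$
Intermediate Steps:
$W{\left(l \right)} = \frac{5 + l}{2 l}$
$G{\left(A \right)} = \frac{9}{A}$
$u{\left(I \right)} = -1 + \frac{I \left(-5 + I\right)}{5}$ ($u{\left(I \right)} = -1 + \frac{I \left(I - 5\right)}{5} = -1 + \frac{I \left(-5 + I\right)}{5}$)
$\frac{1}{u^{4}{\left(G{\left(W{\left(1 \right)} \right)} \right)}} = \frac{1}{\left(-1 - \frac{9}{\frac{1}{2} \cdot 1^{-1} \left(5 + 1\right)} + \frac{\left(\frac{9}{\frac{1}{2} \cdot 1^{-1} \left(5 + 1\right)}\right)^{2}}{5}\right)^{4}} = \frac{1}{\left(-1 - \frac{9}{\frac{1}{2} \cdot 1 \cdot 6} + \frac{\left(\frac{9}{\frac{1}{2} \cdot 1 \cdot 6}\right)^{2}}{5}\right)^{4}} = \frac{1}{\left(-1 - \frac{9}{3} + \frac{\left(\frac{9}{3}\right)^{2}}{5}\right)^{4}} = \frac{1}{\left(-1 - 9 \cdot \frac{1}{3} + \frac{\left(9 \cdot \frac{1}{3}\right)^{2}}{5}\right)^{4}} = \frac{1}{\left(-1 - 3 + \frac{3^{2}}{5}\right)^{4}} = \frac{1}{\left(-1 - 3 + \frac{1}{5} \cdot 9\right)^{4}} = \frac{1}{\left(-1 - 3 + \frac{9}{5}\right)^{4}} = \frac{1}{\left(- \frac{11}{5}\right)^{4}} = \frac{1}{\frac{14641}{625}} = \frac{625}{14641}$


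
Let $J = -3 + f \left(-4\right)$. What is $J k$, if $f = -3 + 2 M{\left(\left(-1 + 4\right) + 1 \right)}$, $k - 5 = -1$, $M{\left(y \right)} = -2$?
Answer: $100$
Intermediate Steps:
$k = 4$ ($k = 5 - 1 = 4$)
$f = -7$ ($f = -3 + 2 \left(-2\right) = -3 - 4 = -7$)
$J = 25$ ($J = -3 - -28 = -3 + 28 = 25$)
$J k = 25 \cdot 4 = 100$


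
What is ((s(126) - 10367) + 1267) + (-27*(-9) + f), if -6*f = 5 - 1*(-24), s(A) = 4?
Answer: -53147/6 ≈ -8857.8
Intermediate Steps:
f = -29/6 (f = -(5 - 1*(-24))/6 = -(5 + 24)/6 = -⅙*29 = -29/6 ≈ -4.8333)
((s(126) - 10367) + 1267) + (-27*(-9) + f) = ((4 - 10367) + 1267) + (-27*(-9) - 29/6) = (-10363 + 1267) + (243 - 29/6) = -9096 + 1429/6 = -53147/6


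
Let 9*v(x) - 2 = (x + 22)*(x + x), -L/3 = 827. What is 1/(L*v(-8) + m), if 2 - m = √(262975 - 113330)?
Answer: 12240/749058071 + 173*√5/3745290355 ≈ 1.6444e-5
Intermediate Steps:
L = -2481 (L = -3*827 = -2481)
m = 2 - 173*√5 (m = 2 - √(262975 - 113330) = 2 - √149645 = 2 - 173*√5 ≈ -384.84)
v(x) = 2/9 + 2*x*(22 + x)/9 (v(x) = 2/9 + ((x + 22)*(x + x))/9 = 2/9 + ((22 + x)*(2*x))/9 = 2/9 + (2*x*(22 + x))/9 = 2/9 + 2*x*(22 + x)/9)
1/(L*v(-8) + m) = 1/(-2481*(2/9 + (2/9)*(-8)² + (44/9)*(-8)) + (2 - 173*√5)) = 1/(-2481*(2/9 + (2/9)*64 - 352/9) + (2 - 173*√5)) = 1/(-2481*(2/9 + 128/9 - 352/9) + (2 - 173*√5)) = 1/(-2481*(-74/3) + (2 - 173*√5)) = 1/(61198 + (2 - 173*√5)) = 1/(61200 - 173*√5)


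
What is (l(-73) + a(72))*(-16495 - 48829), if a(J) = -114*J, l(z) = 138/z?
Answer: 39150110328/73 ≈ 5.3630e+8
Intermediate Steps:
(l(-73) + a(72))*(-16495 - 48829) = (138/(-73) - 114*72)*(-16495 - 48829) = (138*(-1/73) - 8208)*(-65324) = (-138/73 - 8208)*(-65324) = -599322/73*(-65324) = 39150110328/73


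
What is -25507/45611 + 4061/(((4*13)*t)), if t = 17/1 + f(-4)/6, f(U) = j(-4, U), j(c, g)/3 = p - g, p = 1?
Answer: 159362173/46249554 ≈ 3.4457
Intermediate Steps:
j(c, g) = 3 - 3*g (j(c, g) = 3*(1 - g) = 3 - 3*g)
f(U) = 3 - 3*U
t = 39/2 (t = 17/1 + (3 - 3*(-4))/6 = 17*1 + (3 + 12)*(⅙) = 17 + 15*(⅙) = 17 + 5/2 = 39/2 ≈ 19.500)
-25507/45611 + 4061/(((4*13)*t)) = -25507/45611 + 4061/(((4*13)*(39/2))) = -25507*1/45611 + 4061/((52*(39/2))) = -25507/45611 + 4061/1014 = 159362173/46249554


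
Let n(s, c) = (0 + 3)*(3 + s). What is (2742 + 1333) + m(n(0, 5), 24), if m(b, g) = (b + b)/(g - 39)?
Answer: 20369/5 ≈ 4073.8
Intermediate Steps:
n(s, c) = 9 + 3*s (n(s, c) = 3*(3 + s) = 9 + 3*s)
m(b, g) = 2*b/(-39 + g) (m(b, g) = (2*b)/(-39 + g) = 2*b/(-39 + g))
(2742 + 1333) + m(n(0, 5), 24) = (2742 + 1333) + 2*(9 + 3*0)/(-39 + 24) = 4075 + 2*(9 + 0)/(-15) = 4075 + 2*9*(-1/15) = 4075 - 6/5 = 20369/5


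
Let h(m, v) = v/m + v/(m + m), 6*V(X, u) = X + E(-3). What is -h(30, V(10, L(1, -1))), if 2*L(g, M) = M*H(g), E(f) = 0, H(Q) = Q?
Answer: -1/12 ≈ -0.083333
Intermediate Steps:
L(g, M) = M*g/2 (L(g, M) = (M*g)/2 = M*g/2)
V(X, u) = X/6 (V(X, u) = (X + 0)/6 = X/6)
h(m, v) = 3*v/(2*m) (h(m, v) = v/m + v/((2*m)) = v/m + v*(1/(2*m)) = v/m + v/(2*m) = 3*v/(2*m))
-h(30, V(10, L(1, -1))) = -3*(⅙)*10/(2*30) = -3*5/(2*3*30) = -1*1/12 = -1/12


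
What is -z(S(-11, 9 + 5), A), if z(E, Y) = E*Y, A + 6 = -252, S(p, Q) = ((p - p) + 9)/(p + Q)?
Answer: 774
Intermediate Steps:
S(p, Q) = 9/(Q + p) (S(p, Q) = (0 + 9)/(Q + p) = 9/(Q + p))
A = -258 (A = -6 - 252 = -258)
-z(S(-11, 9 + 5), A) = -9/((9 + 5) - 11)*(-258) = -9/(14 - 11)*(-258) = -9/3*(-258) = -9*(⅓)*(-258) = -3*(-258) = -1*(-774) = 774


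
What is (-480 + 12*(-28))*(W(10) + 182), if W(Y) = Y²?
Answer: -230112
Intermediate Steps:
(-480 + 12*(-28))*(W(10) + 182) = (-480 + 12*(-28))*(10² + 182) = (-480 - 336)*(100 + 182) = -816*282 = -230112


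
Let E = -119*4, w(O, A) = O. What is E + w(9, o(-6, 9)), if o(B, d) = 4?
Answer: -467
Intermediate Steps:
E = -476
E + w(9, o(-6, 9)) = -476 + 9 = -467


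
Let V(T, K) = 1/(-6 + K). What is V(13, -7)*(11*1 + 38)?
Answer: -49/13 ≈ -3.7692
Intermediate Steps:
V(13, -7)*(11*1 + 38) = (11*1 + 38)/(-6 - 7) = (11 + 38)/(-13) = -1/13*49 = -49/13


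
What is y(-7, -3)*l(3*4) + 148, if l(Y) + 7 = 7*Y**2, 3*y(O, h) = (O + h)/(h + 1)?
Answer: 5449/3 ≈ 1816.3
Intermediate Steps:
y(O, h) = (O + h)/(3*(1 + h)) (y(O, h) = ((O + h)/(h + 1))/3 = ((O + h)/(1 + h))/3 = (O + h)/(3*(1 + h)))
l(Y) = -7 + 7*Y**2
y(-7, -3)*l(3*4) + 148 = ((-7 - 3)/(3*(1 - 3)))*(-7 + 7*(3*4)**2) + 148 = ((1/3)*(-10)/(-2))*(-7 + 7*12**2) + 148 = ((1/3)*(-1/2)*(-10))*(-7 + 7*144) + 148 = 5*(-7 + 1008)/3 + 148 = (5/3)*1001 + 148 = 5005/3 + 148 = 5449/3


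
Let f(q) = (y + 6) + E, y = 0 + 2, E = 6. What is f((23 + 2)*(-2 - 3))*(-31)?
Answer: -434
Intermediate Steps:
y = 2
f(q) = 14 (f(q) = (2 + 6) + 6 = 8 + 6 = 14)
f((23 + 2)*(-2 - 3))*(-31) = 14*(-31) = -434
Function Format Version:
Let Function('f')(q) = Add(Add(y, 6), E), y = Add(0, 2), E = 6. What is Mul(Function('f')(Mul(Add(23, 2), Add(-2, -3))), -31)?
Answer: -434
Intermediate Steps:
y = 2
Function('f')(q) = 14 (Function('f')(q) = Add(Add(2, 6), 6) = Add(8, 6) = 14)
Mul(Function('f')(Mul(Add(23, 2), Add(-2, -3))), -31) = Mul(14, -31) = -434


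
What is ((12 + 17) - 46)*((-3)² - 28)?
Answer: 323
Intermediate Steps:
((12 + 17) - 46)*((-3)² - 28) = (29 - 46)*(9 - 28) = -17*(-19) = 323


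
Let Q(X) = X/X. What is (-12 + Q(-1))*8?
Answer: -88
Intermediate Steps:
Q(X) = 1
(-12 + Q(-1))*8 = (-12 + 1)*8 = -11*8 = -88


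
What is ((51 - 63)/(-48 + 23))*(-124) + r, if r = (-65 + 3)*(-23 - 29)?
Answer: 79112/25 ≈ 3164.5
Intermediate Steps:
r = 3224 (r = -62*(-52) = 3224)
((51 - 63)/(-48 + 23))*(-124) + r = ((51 - 63)/(-48 + 23))*(-124) + 3224 = -12/(-25)*(-124) + 3224 = -12*(-1/25)*(-124) + 3224 = (12/25)*(-124) + 3224 = -1488/25 + 3224 = 79112/25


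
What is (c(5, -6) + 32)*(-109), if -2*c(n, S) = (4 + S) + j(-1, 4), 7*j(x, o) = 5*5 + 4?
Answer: -47197/14 ≈ -3371.2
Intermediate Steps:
j(x, o) = 29/7 (j(x, o) = (5*5 + 4)/7 = (25 + 4)/7 = (⅐)*29 = 29/7)
c(n, S) = -57/14 - S/2 (c(n, S) = -((4 + S) + 29/7)/2 = -(57/7 + S)/2 = -57/14 - S/2)
(c(5, -6) + 32)*(-109) = ((-57/14 - ½*(-6)) + 32)*(-109) = ((-57/14 + 3) + 32)*(-109) = (-15/14 + 32)*(-109) = (433/14)*(-109) = -47197/14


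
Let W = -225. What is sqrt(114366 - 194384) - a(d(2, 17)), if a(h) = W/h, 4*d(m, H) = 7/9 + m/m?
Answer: 2025/4 + I*sqrt(80018) ≈ 506.25 + 282.87*I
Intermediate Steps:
d(m, H) = 4/9 (d(m, H) = (7/9 + m/m)/4 = (7*(1/9) + 1)/4 = (7/9 + 1)/4 = (1/4)*(16/9) = 4/9)
a(h) = -225/h
sqrt(114366 - 194384) - a(d(2, 17)) = sqrt(114366 - 194384) - (-225)/4/9 = sqrt(-80018) - (-225)*9/4 = I*sqrt(80018) - 1*(-2025/4) = I*sqrt(80018) + 2025/4 = 2025/4 + I*sqrt(80018)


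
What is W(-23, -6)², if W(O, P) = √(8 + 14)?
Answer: 22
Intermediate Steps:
W(O, P) = √22
W(-23, -6)² = (√22)² = 22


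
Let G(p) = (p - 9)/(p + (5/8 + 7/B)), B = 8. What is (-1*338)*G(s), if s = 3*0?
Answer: 2028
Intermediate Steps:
s = 0
G(p) = (-9 + p)/(3/2 + p) (G(p) = (p - 9)/(p + (5/8 + 7/8)) = (-9 + p)/(p + (5*(1/8) + 7*(1/8))) = (-9 + p)/(p + (5/8 + 7/8)) = (-9 + p)/(p + 3/2) = (-9 + p)/(3/2 + p))
(-1*338)*G(s) = (-1*338)*(2*(-9 + 0)/(3 + 2*0)) = -676*(-9)/(3 + 0) = -676*(-9)/3 = -338*(-6) = 2028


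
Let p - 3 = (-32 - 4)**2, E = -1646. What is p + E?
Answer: -347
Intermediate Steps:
p = 1299 (p = 3 + (-32 - 4)**2 = 3 + (-36)**2 = 3 + 1296 = 1299)
p + E = 1299 - 1646 = -347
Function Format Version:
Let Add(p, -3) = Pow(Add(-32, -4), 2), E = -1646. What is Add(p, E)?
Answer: -347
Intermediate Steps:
p = 1299 (p = Add(3, Pow(Add(-32, -4), 2)) = Add(3, Pow(-36, 2)) = Add(3, 1296) = 1299)
Add(p, E) = Add(1299, -1646) = -347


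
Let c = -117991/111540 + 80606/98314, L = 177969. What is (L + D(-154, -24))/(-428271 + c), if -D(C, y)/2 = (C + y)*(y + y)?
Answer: -882105982938180/2348199111879347 ≈ -0.37565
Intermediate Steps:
c = -1304686967/5482971780 (c = -117991*1/111540 + 80606*(1/98314) = -117991/111540 + 40303/49157 = -1304686967/5482971780 ≈ -0.23795)
D(C, y) = -4*y*(C + y) (D(C, y) = -2*(C + y)*(y + y) = -2*(C + y)*2*y = -4*y*(C + y))
(L + D(-154, -24))/(-428271 + c) = (177969 - 4*(-24)*(-154 - 24))/(-428271 - 1304686967/5482971780) = (177969 - 4*(-24)*(-178))/(-2348199111879347/5482971780) = (177969 - 17088)*(-5482971780/2348199111879347) = 160881*(-5482971780/2348199111879347) = -882105982938180/2348199111879347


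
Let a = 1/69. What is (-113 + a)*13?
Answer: -101348/69 ≈ -1468.8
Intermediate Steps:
a = 1/69 ≈ 0.014493
(-113 + a)*13 = (-113 + 1/69)*13 = -7796/69*13 = -101348/69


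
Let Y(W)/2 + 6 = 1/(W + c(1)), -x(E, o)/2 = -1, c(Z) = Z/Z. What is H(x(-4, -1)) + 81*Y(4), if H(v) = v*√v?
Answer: -4698/5 + 2*√2 ≈ -936.77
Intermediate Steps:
c(Z) = 1
x(E, o) = 2 (x(E, o) = -2*(-1) = 2)
Y(W) = -12 + 2/(1 + W) (Y(W) = -12 + 2/(W + 1) = -12 + 2/(1 + W))
H(v) = v^(3/2)
H(x(-4, -1)) + 81*Y(4) = 2^(3/2) + 81*(2*(-5 - 6*4)/(1 + 4)) = 2*√2 + 81*(2*(-5 - 24)/5) = 2*√2 + 81*(2*(⅕)*(-29)) = 2*√2 + 81*(-58/5) = 2*√2 - 4698/5 = -4698/5 + 2*√2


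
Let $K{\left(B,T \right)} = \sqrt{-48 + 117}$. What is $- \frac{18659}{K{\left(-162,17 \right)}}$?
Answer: $- \frac{18659 \sqrt{69}}{69} \approx -2246.3$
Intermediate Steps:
$K{\left(B,T \right)} = \sqrt{69}$
$- \frac{18659}{K{\left(-162,17 \right)}} = - \frac{18659}{\sqrt{69}} = - 18659 \frac{\sqrt{69}}{69} = - \frac{18659 \sqrt{69}}{69}$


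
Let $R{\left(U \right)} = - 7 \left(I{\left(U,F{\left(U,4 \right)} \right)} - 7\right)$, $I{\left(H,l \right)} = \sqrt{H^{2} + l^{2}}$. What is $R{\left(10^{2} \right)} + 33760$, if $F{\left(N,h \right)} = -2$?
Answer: $33809 - 14 \sqrt{2501} \approx 33109.0$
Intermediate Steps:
$R{\left(U \right)} = 49 - 7 \sqrt{4 + U^{2}}$ ($R{\left(U \right)} = - 7 \left(\sqrt{U^{2} + \left(-2\right)^{2}} - 7\right) = - 7 \left(\sqrt{U^{2} + 4} - 7\right) = - 7 \left(\sqrt{4 + U^{2}} - 7\right) = - 7 \left(-7 + \sqrt{4 + U^{2}}\right) = 49 - 7 \sqrt{4 + U^{2}}$)
$R{\left(10^{2} \right)} + 33760 = \left(49 - 7 \sqrt{4 + \left(10^{2}\right)^{2}}\right) + 33760 = \left(49 - 7 \sqrt{4 + 100^{2}}\right) + 33760 = \left(49 - 7 \sqrt{4 + 10000}\right) + 33760 = \left(49 - 7 \sqrt{10004}\right) + 33760 = \left(49 - 7 \cdot 2 \sqrt{2501}\right) + 33760 = \left(49 - 14 \sqrt{2501}\right) + 33760 = 33809 - 14 \sqrt{2501}$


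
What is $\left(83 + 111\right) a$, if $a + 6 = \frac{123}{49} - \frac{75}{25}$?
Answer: $- \frac{61692}{49} \approx -1259.0$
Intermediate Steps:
$a = - \frac{318}{49}$ ($a = -6 + \left(\frac{123}{49} - \frac{75}{25}\right) = -6 + \left(123 \cdot \frac{1}{49} - 3\right) = -6 + \left(\frac{123}{49} - 3\right) = -6 - \frac{24}{49} = - \frac{318}{49} \approx -6.4898$)
$\left(83 + 111\right) a = \left(83 + 111\right) \left(- \frac{318}{49}\right) = 194 \left(- \frac{318}{49}\right) = - \frac{61692}{49}$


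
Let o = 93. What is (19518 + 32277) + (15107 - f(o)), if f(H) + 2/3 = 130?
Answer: 200318/3 ≈ 66773.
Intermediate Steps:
f(H) = 388/3 (f(H) = -2/3 + 130 = 388/3)
(19518 + 32277) + (15107 - f(o)) = (19518 + 32277) + (15107 - 1*388/3) = 51795 + (15107 - 388/3) = 51795 + 44933/3 = 200318/3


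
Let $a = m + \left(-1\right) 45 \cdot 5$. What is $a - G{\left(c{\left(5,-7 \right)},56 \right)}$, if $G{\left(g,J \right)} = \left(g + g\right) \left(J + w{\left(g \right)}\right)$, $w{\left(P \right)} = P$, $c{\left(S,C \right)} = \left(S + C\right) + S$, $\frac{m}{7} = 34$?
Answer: $-341$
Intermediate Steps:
$m = 238$ ($m = 7 \cdot 34 = 238$)
$c{\left(S,C \right)} = C + 2 S$ ($c{\left(S,C \right)} = \left(C + S\right) + S = C + 2 S$)
$G{\left(g,J \right)} = 2 g \left(J + g\right)$ ($G{\left(g,J \right)} = \left(g + g\right) \left(J + g\right) = 2 g \left(J + g\right)$)
$a = 13$ ($a = 238 + \left(-1\right) 45 \cdot 5 = 238 - 225 = 13$)
$a - G{\left(c{\left(5,-7 \right)},56 \right)} = 13 - 2 \left(-7 + 2 \cdot 5\right) \left(56 + \left(-7 + 2 \cdot 5\right)\right) = 13 - 2 \left(-7 + 10\right) \left(56 + \left(-7 + 10\right)\right) = 13 - 2 \cdot 3 \left(56 + 3\right) = 13 - 2 \cdot 3 \cdot 59 = 13 - 354 = -341$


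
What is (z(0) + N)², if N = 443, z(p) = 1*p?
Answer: 196249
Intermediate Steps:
z(p) = p
(z(0) + N)² = (0 + 443)² = 443² = 196249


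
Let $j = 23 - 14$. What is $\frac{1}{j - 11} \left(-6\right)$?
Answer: $3$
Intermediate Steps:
$j = 9$
$\frac{1}{j - 11} \left(-6\right) = \frac{1}{9 - 11} \left(-6\right) = \frac{1}{-2} \left(-6\right) = \left(- \frac{1}{2}\right) \left(-6\right) = 3$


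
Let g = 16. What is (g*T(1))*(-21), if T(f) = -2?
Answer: 672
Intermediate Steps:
(g*T(1))*(-21) = (16*(-2))*(-21) = -32*(-21) = 672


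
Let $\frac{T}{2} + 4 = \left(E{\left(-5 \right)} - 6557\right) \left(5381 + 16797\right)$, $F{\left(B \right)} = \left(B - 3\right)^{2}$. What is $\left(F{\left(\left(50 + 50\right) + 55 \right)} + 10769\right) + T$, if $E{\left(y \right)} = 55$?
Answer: $-288368847$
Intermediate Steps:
$F{\left(B \right)} = \left(-3 + B\right)^{2}$
$T = -288402720$ ($T = -8 + 2 \left(55 - 6557\right) \left(5381 + 16797\right) = -8 + 2 \left(\left(-6502\right) 22178\right) = -8 + 2 \left(-144201356\right) = -8 - 288402712 = -288402720$)
$\left(F{\left(\left(50 + 50\right) + 55 \right)} + 10769\right) + T = \left(\left(-3 + \left(\left(50 + 50\right) + 55\right)\right)^{2} + 10769\right) - 288402720 = \left(\left(-3 + \left(100 + 55\right)\right)^{2} + 10769\right) - 288402720 = \left(\left(-3 + 155\right)^{2} + 10769\right) - 288402720 = \left(152^{2} + 10769\right) - 288402720 = \left(23104 + 10769\right) - 288402720 = 33873 - 288402720 = -288368847$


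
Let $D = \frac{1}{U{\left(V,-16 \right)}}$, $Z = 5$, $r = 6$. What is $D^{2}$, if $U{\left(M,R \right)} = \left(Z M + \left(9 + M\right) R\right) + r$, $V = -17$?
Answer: $\frac{1}{2401} \approx 0.00041649$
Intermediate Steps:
$U{\left(M,R \right)} = 6 + 5 M + R \left(9 + M\right)$ ($U{\left(M,R \right)} = \left(5 M + \left(9 + M\right) R\right) + 6 = \left(5 M + R \left(9 + M\right)\right) + 6 = 6 + 5 M + R \left(9 + M\right)$)
$D = \frac{1}{49}$ ($D = \frac{1}{6 + 5 \left(-17\right) + 9 \left(-16\right) - -272} = \frac{1}{6 - 85 - 144 + 272} = \frac{1}{49} \approx 0.020408$)
$D^{2} = \left(\frac{1}{49}\right)^{2} = \frac{1}{2401}$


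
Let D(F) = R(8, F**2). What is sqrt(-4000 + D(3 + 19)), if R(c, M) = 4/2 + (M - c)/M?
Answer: I*sqrt(483639)/11 ≈ 63.222*I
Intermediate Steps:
R(c, M) = 2 + (M - c)/M (R(c, M) = 4*(1/2) + (M - c)/M = 2 + (M - c)/M)
D(F) = 3 - 8/F**2 (D(F) = 3 - 1*8/F**2 = 3 - 8/F**2)
sqrt(-4000 + D(3 + 19)) = sqrt(-4000 + (3 - 8/(3 + 19)**2)) = sqrt(-4000 + (3 - 8/22**2)) = sqrt(-4000 + (3 - 8*1/484)) = sqrt(-4000 + (3 - 2/121)) = sqrt(-4000 + 361/121) = sqrt(-483639/121) = I*sqrt(483639)/11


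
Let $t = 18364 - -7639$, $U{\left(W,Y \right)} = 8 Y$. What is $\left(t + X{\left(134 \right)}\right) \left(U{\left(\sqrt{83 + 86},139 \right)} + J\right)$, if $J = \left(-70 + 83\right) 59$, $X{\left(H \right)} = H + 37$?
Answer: $49180946$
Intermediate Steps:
$X{\left(H \right)} = 37 + H$
$t = 26003$ ($t = 18364 + 7639 = 26003$)
$J = 767$ ($J = 13 \cdot 59 = 767$)
$\left(t + X{\left(134 \right)}\right) \left(U{\left(\sqrt{83 + 86},139 \right)} + J\right) = \left(26003 + \left(37 + 134\right)\right) \left(8 \cdot 139 + 767\right) = \left(26003 + 171\right) \left(1112 + 767\right) = 26174 \cdot 1879 = 49180946$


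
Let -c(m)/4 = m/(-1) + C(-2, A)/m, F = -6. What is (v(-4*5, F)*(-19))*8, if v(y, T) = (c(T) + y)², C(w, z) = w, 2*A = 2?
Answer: -2811392/9 ≈ -3.1238e+5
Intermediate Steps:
A = 1 (A = (½)*2 = 1)
c(m) = 4*m + 8/m (c(m) = -4*(m/(-1) - 2/m) = -4*(m*(-1) - 2/m) = -4*(-m - 2/m) = 4*m + 8/m)
v(y, T) = (y + 4*T + 8/T)² (v(y, T) = ((4*T + 8/T) + y)² = (y + 4*T + 8/T)²)
(v(-4*5, F)*(-19))*8 = (((8 + 4*(-6)² - (-24)*5)²/(-6)²)*(-19))*8 = (((8 + 4*36 - 6*(-20))²/36)*(-19))*8 = (((8 + 144 + 120)²/36)*(-19))*8 = (((1/36)*272²)*(-19))*8 = (((1/36)*73984)*(-19))*8 = ((18496/9)*(-19))*8 = -351424/9*8 = -2811392/9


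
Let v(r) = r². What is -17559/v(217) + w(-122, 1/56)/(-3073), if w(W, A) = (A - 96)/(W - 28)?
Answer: -370209863/992259408 ≈ -0.37310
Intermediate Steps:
w(W, A) = (-96 + A)/(-28 + W)
-17559/v(217) + w(-122, 1/56)/(-3073) = -17559/(217²) + ((-96 + 1/56)/(-28 - 122))/(-3073) = -17559/47089 + ((-96 + 1/56)/(-150))*(-1/3073) = -17559*1/47089 - 1/150*(-5375/56)*(-1/3073) = -17559/47089 + (215/336)*(-1/3073) = -17559/47089 - 215/1032528 = -370209863/992259408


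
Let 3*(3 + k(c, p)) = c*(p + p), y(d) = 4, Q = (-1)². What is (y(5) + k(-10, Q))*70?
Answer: -1190/3 ≈ -396.67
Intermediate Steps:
Q = 1
k(c, p) = -3 + 2*c*p/3 (k(c, p) = -3 + (c*(p + p))/3 = -3 + (c*(2*p))/3 = -3 + (2*c*p)/3 = -3 + 2*c*p/3)
(y(5) + k(-10, Q))*70 = (4 + (-3 + (⅔)*(-10)*1))*70 = (4 + (-3 - 20/3))*70 = (4 - 29/3)*70 = -17/3*70 = -1190/3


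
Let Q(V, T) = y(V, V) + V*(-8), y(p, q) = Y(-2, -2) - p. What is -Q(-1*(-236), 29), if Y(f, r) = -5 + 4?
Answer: 2125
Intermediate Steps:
Y(f, r) = -1
y(p, q) = -1 - p
Q(V, T) = -1 - 9*V (Q(V, T) = (-1 - V) + V*(-8) = (-1 - V) - 8*V = -1 - 9*V)
-Q(-1*(-236), 29) = -(-1 - (-9)*(-236)) = -(-1 - 9*236) = -(-1 - 2124) = -1*(-2125) = 2125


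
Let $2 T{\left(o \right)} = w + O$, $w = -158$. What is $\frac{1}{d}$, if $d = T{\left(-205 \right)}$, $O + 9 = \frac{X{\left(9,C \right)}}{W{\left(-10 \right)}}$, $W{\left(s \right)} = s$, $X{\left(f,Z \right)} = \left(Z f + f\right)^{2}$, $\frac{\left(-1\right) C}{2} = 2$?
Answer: $- \frac{20}{2399} \approx -0.0083368$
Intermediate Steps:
$C = -4$ ($C = \left(-2\right) 2 = -4$)
$X{\left(f,Z \right)} = \left(f + Z f\right)^{2}$
$O = - \frac{819}{10}$ ($O = -9 + \frac{9^{2} \left(1 - 4\right)^{2}}{-10} = -9 + 81 \left(-3\right)^{2} \left(- \frac{1}{10}\right) = -9 + 81 \cdot 9 \left(- \frac{1}{10}\right) = -9 + 729 \left(- \frac{1}{10}\right) = -9 - \frac{729}{10} = - \frac{819}{10} \approx -81.9$)
$T{\left(o \right)} = - \frac{2399}{20}$ ($T{\left(o \right)} = \frac{-158 - \frac{819}{10}}{2} = \frac{1}{2} \left(- \frac{2399}{10}\right) = - \frac{2399}{20}$)
$d = - \frac{2399}{20} \approx -119.95$
$\frac{1}{d} = \frac{1}{- \frac{2399}{20}} = - \frac{20}{2399}$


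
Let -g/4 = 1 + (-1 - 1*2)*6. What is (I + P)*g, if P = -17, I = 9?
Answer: -544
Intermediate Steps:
g = 68 (g = -4*(1 + (-1 - 1*2)*6) = -4*(1 + (-1 - 2)*6) = -4*(1 - 3*6) = -4*(1 - 18) = -4*(-17) = 68)
(I + P)*g = (9 - 17)*68 = -8*68 = -544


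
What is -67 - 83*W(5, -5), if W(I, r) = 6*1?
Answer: -565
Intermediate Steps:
W(I, r) = 6
-67 - 83*W(5, -5) = -67 - 83*6 = -67 - 498 = -565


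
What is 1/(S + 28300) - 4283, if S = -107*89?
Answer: -80421890/18777 ≈ -4283.0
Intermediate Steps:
S = -9523
1/(S + 28300) - 4283 = 1/(-9523 + 28300) - 4283 = 1/18777 - 4283 = -80421890/18777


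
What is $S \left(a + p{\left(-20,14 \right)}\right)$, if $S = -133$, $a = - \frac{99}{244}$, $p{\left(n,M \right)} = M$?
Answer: $- \frac{441161}{244} \approx -1808.0$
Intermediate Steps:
$a = - \frac{99}{244}$ ($a = \left(-99\right) \frac{1}{244} = - \frac{99}{244} \approx -0.40574$)
$S \left(a + p{\left(-20,14 \right)}\right) = - 133 \left(- \frac{99}{244} + 14\right) = \left(-133\right) \frac{3317}{244} = - \frac{441161}{244}$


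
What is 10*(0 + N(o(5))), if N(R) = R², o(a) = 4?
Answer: 160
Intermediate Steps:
10*(0 + N(o(5))) = 10*(0 + 4²) = 10*(0 + 16) = 10*16 = 160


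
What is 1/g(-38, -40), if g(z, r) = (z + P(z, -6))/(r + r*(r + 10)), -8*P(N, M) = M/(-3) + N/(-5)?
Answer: -1450/49 ≈ -29.592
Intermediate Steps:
P(N, M) = M/24 + N/40 (P(N, M) = -(M/(-3) + N/(-5))/8 = -(M*(-⅓) + N*(-⅕))/8 = -(-M/3 - N/5)/8 = M/24 + N/40)
g(z, r) = (-¼ + 41*z/40)/(r + r*(10 + r)) (g(z, r) = (z + ((1/24)*(-6) + z/40))/(r + r*(r + 10)) = (z + (-¼ + z/40))/(r + r*(10 + r)) = (-¼ + 41*z/40)/(r + r*(10 + r)))
1/g(-38, -40) = 1/((1/40)*(-10 + 41*(-38))/(-40*(11 - 40))) = 1/((1/40)*(-1/40)*(-10 - 1558)/(-29)) = 1/((1/40)*(-1/40)*(-1/29)*(-1568)) = 1/(-49/1450) = -1450/49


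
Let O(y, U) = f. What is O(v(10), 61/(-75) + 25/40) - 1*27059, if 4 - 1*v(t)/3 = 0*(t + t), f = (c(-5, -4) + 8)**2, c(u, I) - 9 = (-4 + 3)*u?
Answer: -26575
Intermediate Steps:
c(u, I) = 9 - u (c(u, I) = 9 + (-4 + 3)*u = 9 - u)
f = 484 (f = ((9 - 1*(-5)) + 8)**2 = ((9 + 5) + 8)**2 = (14 + 8)**2 = 22**2 = 484)
v(t) = 12 (v(t) = 12 - 0*(t + t) = 12 - 0*2*t = 12 - 3*0 = 12 + 0 = 12)
O(y, U) = 484
O(v(10), 61/(-75) + 25/40) - 1*27059 = 484 - 1*27059 = 484 - 27059 = -26575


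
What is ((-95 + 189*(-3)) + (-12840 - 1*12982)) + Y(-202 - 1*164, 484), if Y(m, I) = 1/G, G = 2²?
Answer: -105935/4 ≈ -26484.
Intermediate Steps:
G = 4
Y(m, I) = ¼ (Y(m, I) = 1/4 = ¼)
((-95 + 189*(-3)) + (-12840 - 1*12982)) + Y(-202 - 1*164, 484) = ((-95 + 189*(-3)) + (-12840 - 1*12982)) + ¼ = ((-95 - 567) + (-12840 - 12982)) + ¼ = (-662 - 25822) + ¼ = -26484 + ¼ = -105935/4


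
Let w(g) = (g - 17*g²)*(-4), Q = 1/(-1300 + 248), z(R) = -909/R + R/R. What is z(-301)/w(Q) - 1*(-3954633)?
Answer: 1272813083737/321769 ≈ 3.9557e+6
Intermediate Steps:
z(R) = 1 - 909/R (z(R) = -909/R + 1 = 1 - 909/R)
Q = -1/1052 (Q = 1/(-1052) = -1/1052 ≈ -0.00095057)
w(g) = -4*g + 68*g²
z(-301)/w(Q) - 1*(-3954633) = ((-909 - 301)/(-301))/((4*(-1/1052)*(-1 + 17*(-1/1052)))) - 1*(-3954633) = (-1/301*(-1210))/((4*(-1/1052)*(-1 - 17/1052))) + 3954633 = 1210/(301*((4*(-1/1052)*(-1069/1052)))) + 3954633 = 1210/(301*(1069/276676)) + 3954633 = (1210/301)*(276676/1069) + 3954633 = 334777960/321769 + 3954633 = 1272813083737/321769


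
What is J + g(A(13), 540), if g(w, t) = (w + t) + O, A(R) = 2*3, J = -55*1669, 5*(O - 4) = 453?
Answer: -455772/5 ≈ -91154.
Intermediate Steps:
O = 473/5 (O = 4 + (⅕)*453 = 4 + 453/5 = 473/5 ≈ 94.600)
J = -91795
A(R) = 6
g(w, t) = 473/5 + t + w (g(w, t) = (w + t) + 473/5 = (t + w) + 473/5 = 473/5 + t + w)
J + g(A(13), 540) = -91795 + (473/5 + 540 + 6) = -91795 + 3203/5 = -455772/5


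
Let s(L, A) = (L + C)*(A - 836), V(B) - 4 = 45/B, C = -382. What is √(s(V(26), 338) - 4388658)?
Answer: I*√710015631/13 ≈ 2049.7*I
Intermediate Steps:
V(B) = 4 + 45/B
s(L, A) = (-836 + A)*(-382 + L) (s(L, A) = (L - 382)*(A - 836) = (-382 + L)*(-836 + A) = (-836 + A)*(-382 + L))
√(s(V(26), 338) - 4388658) = √((319352 - 836*(4 + 45/26) - 382*338 + 338*(4 + 45/26)) - 4388658) = √((319352 - 836*(4 + 45*(1/26)) - 129116 + 338*(4 + 45*(1/26))) - 4388658) = √((319352 - 836*(4 + 45/26) - 129116 + 338*(4 + 45/26)) - 4388658) = √((319352 - 836*149/26 - 129116 + 338*(149/26)) - 4388658) = √((319352 - 62282/13 - 129116 + 1937) - 4388658) = √(2435967/13 - 4388658) = √(-54616587/13) = I*√710015631/13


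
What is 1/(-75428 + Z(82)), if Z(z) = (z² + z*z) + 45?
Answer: -1/61935 ≈ -1.6146e-5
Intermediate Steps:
Z(z) = 45 + 2*z² (Z(z) = (z² + z²) + 45 = 2*z² + 45 = 45 + 2*z²)
1/(-75428 + Z(82)) = 1/(-75428 + (45 + 2*82²)) = 1/(-75428 + (45 + 2*6724)) = 1/(-75428 + (45 + 13448)) = 1/(-75428 + 13493) = 1/(-61935) = -1/61935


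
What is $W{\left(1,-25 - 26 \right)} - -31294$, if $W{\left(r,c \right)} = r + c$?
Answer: $31244$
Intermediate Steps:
$W{\left(r,c \right)} = c + r$
$W{\left(1,-25 - 26 \right)} - -31294 = \left(\left(-25 - 26\right) + 1\right) - -31294 = \left(\left(-25 - 26\right) + 1\right) + 31294 = \left(-51 + 1\right) + 31294 = -50 + 31294 = 31244$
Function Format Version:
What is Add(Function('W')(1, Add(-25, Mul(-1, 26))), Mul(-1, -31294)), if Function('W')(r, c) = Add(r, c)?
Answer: 31244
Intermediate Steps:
Function('W')(r, c) = Add(c, r)
Add(Function('W')(1, Add(-25, Mul(-1, 26))), Mul(-1, -31294)) = Add(Add(Add(-25, Mul(-1, 26)), 1), Mul(-1, -31294)) = Add(Add(Add(-25, -26), 1), 31294) = Add(Add(-51, 1), 31294) = Add(-50, 31294) = 31244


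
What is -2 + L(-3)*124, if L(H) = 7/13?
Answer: 842/13 ≈ 64.769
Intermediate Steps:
L(H) = 7/13 (L(H) = 7*(1/13) = 7/13)
-2 + L(-3)*124 = -2 + (7/13)*124 = -2 + 868/13 = 842/13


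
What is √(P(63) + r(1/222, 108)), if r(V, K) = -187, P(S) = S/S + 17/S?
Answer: I*√81907/21 ≈ 13.628*I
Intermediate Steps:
P(S) = 1 + 17/S
√(P(63) + r(1/222, 108)) = √((17 + 63)/63 - 187) = √((1/63)*80 - 187) = √(80/63 - 187) = √(-11701/63) = I*√81907/21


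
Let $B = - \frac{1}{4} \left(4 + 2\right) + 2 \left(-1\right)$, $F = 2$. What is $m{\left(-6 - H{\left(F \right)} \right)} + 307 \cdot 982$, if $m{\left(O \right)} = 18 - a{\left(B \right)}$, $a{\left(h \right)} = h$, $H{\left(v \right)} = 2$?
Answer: $\frac{602991}{2} \approx 3.015 \cdot 10^{5}$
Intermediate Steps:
$B = - \frac{7}{2}$ ($B = \left(-1\right) \frac{1}{4} \cdot 6 - 2 = \left(- \frac{1}{4}\right) 6 - 2 = - \frac{3}{2} - 2 = - \frac{7}{2} \approx -3.5$)
$m{\left(O \right)} = \frac{43}{2}$ ($m{\left(O \right)} = 18 - - \frac{7}{2} = 18 + \frac{7}{2} = \frac{43}{2}$)
$m{\left(-6 - H{\left(F \right)} \right)} + 307 \cdot 982 = \frac{43}{2} + 307 \cdot 982 = \frac{43}{2} + 301474 = \frac{602991}{2}$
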